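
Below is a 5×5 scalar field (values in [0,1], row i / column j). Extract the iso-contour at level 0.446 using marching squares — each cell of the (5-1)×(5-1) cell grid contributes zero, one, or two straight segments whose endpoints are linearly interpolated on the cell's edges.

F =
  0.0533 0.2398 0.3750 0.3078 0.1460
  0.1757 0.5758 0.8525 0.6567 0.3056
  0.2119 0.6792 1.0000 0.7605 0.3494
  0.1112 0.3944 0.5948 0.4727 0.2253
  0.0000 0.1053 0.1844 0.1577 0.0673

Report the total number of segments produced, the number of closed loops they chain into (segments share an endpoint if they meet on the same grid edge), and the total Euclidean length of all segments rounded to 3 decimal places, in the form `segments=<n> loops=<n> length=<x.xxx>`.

segments=12 loops=1 length=9.989

cell (0,0): code 0100 → (0.614,1.000)–(1.000,0.676)
cell (0,1): code 1100 → (0.149,2.000)–(0.614,1.000)
cell (0,2): code 1100 → (0.396,3.000)–(0.149,2.000)
cell (0,3): code 1000 → (1.000,3.600)–(0.396,3.000)
cell (1,0): code 0110 → (1.000,0.676)–(2.000,0.501)
cell (1,3): code 1001 → (2.000,3.765)–(1.000,3.600)
cell (2,0): code 0010 → (2.000,0.501)–(2.819,1.000)
cell (2,1): code 0111 → (2.819,1.000)–(3.000,1.257)
cell (2,3): code 1001 → (3.000,3.108)–(2.000,3.765)
cell (3,1): code 0010 → (3.000,1.257)–(3.363,2.000)
cell (3,2): code 0011 → (3.363,2.000)–(3.085,3.000)
cell (3,3): code 0001 → (3.085,3.000)–(3.000,3.108)
total: 12 segments, chained into 1 closed loop(s), length Σ = 9.989175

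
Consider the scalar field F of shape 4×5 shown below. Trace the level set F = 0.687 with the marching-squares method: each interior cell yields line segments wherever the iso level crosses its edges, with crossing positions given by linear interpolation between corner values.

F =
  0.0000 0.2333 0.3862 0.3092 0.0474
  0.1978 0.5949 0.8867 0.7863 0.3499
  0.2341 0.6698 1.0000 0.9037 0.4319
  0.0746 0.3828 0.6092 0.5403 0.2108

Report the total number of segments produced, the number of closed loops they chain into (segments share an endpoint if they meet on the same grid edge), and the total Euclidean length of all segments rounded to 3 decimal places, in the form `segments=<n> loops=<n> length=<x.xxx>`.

segments=8 loops=1 length=7.194

cell (0,1): code 0100 → (0.601,2.000)–(1.000,1.316)
cell (0,2): code 1100 → (0.792,3.000)–(0.601,2.000)
cell (0,3): code 1000 → (1.000,3.228)–(0.792,3.000)
cell (1,1): code 0110 → (1.000,1.316)–(2.000,1.052)
cell (1,3): code 1001 → (2.000,3.459)–(1.000,3.228)
cell (2,1): code 0010 → (2.000,1.052)–(2.801,2.000)
cell (2,2): code 0011 → (2.801,2.000)–(2.596,3.000)
cell (2,3): code 0001 → (2.596,3.000)–(2.000,3.459)
total: 8 segments, chained into 1 closed loop(s), length Σ = 7.193651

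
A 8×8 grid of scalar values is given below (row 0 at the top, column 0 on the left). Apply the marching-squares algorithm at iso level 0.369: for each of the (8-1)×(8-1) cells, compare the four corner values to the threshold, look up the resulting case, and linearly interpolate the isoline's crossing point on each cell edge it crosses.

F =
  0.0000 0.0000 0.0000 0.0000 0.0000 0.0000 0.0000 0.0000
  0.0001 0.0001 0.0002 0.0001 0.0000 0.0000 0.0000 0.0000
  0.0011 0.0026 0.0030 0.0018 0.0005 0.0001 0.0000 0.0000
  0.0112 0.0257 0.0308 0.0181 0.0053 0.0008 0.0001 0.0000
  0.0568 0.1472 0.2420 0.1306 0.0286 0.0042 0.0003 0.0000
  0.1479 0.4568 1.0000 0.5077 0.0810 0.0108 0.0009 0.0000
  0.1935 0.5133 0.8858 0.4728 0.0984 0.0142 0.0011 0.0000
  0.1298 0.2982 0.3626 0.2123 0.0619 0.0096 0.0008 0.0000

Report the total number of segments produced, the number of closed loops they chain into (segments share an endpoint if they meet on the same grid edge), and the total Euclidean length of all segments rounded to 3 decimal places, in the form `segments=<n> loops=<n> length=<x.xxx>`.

cell (4,0): code 0100 → (4.716,1.000)–(5.000,0.716)
cell (4,1): code 1100 → (4.168,2.000)–(4.716,1.000)
cell (4,2): code 1100 → (4.632,3.000)–(4.168,2.000)
cell (4,3): code 1000 → (5.000,3.325)–(4.632,3.000)
cell (5,0): code 0110 → (5.000,0.716)–(6.000,0.549)
cell (5,3): code 1001 → (6.000,3.277)–(5.000,3.325)
cell (6,0): code 0010 → (6.000,0.549)–(6.671,1.000)
cell (6,1): code 0011 → (6.671,1.000)–(6.988,2.000)
cell (6,2): code 0011 → (6.988,2.000)–(6.398,3.000)
cell (6,3): code 0001 → (6.398,3.000)–(6.000,3.277)
total: 10 segments, chained into 1 closed loop(s), length Σ = 8.654406

segments=10 loops=1 length=8.654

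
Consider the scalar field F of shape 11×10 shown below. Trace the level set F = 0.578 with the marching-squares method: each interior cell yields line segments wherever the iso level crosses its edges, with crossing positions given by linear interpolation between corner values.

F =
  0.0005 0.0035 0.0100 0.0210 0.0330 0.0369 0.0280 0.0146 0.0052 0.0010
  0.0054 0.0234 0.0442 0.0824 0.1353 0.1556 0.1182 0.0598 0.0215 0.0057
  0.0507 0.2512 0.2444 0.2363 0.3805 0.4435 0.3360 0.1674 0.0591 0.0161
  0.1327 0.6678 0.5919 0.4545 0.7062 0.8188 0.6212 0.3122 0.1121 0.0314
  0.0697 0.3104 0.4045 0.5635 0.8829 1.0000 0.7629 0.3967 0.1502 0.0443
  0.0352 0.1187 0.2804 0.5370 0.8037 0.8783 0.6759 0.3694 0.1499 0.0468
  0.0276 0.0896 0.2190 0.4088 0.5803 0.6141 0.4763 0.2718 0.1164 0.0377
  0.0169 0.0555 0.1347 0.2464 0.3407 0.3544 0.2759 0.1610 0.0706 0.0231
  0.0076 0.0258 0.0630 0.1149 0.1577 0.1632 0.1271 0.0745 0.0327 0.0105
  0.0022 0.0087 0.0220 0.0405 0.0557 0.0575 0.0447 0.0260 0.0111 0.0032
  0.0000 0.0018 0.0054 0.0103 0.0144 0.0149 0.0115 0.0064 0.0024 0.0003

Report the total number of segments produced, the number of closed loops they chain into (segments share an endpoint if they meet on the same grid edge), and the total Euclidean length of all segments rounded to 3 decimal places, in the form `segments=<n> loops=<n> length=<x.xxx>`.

segments=20 loops=2 length=14.121

cell (2,0): code 0100 → (2.784,1.000)–(3.000,0.832)
cell (2,1): code 1100 → (2.960,2.000)–(2.784,1.000)
cell (2,2): code 1000 → (3.000,2.101)–(2.960,2.000)
cell (2,3): code 0100 → (2.606,4.000)–(3.000,3.491)
cell (2,4): code 1100 → (2.358,5.000)–(2.606,4.000)
cell (2,5): code 1100 → (2.849,6.000)–(2.358,5.000)
cell (2,6): code 1000 → (3.000,6.140)–(2.849,6.000)
cell (3,0): code 0010 → (3.000,0.832)–(3.251,1.000)
cell (3,1): code 0011 → (3.251,1.000)–(3.074,2.000)
cell (3,2): code 0001 → (3.074,2.000)–(3.000,2.101)
cell (3,3): code 0110 → (3.000,3.491)–(4.000,3.045)
cell (3,6): code 1001 → (4.000,6.505)–(3.000,6.140)
cell (4,3): code 0110 → (4.000,3.045)–(5.000,3.154)
cell (4,6): code 1001 → (5.000,6.319)–(4.000,6.505)
cell (5,3): code 0110 → (5.000,3.154)–(6.000,3.987)
cell (5,5): code 1011 → (6.000,5.262)–(5.490,6.000)
cell (5,6): code 0001 → (5.490,6.000)–(5.000,6.319)
cell (6,3): code 0010 → (6.000,3.987)–(6.010,4.000)
cell (6,4): code 0011 → (6.010,4.000)–(6.139,5.000)
cell (6,5): code 0001 → (6.139,5.000)–(6.000,5.262)
total: 20 segments, chained into 2 closed loop(s), length Σ = 14.121275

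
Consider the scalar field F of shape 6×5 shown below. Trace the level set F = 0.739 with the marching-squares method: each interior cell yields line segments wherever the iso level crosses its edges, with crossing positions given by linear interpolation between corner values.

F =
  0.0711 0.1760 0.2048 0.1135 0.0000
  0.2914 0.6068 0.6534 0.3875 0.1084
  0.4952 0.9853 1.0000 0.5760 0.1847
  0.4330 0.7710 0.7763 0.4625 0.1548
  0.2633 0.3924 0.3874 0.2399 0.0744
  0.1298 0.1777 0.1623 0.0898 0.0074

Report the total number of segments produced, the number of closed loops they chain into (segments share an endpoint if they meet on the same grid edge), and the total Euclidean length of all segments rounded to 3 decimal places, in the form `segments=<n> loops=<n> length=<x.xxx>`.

cell (1,0): code 0100 → (1.349,1.000)–(2.000,0.497)
cell (1,1): code 1100 → (1.247,2.000)–(1.349,1.000)
cell (1,2): code 1000 → (2.000,2.616)–(1.247,2.000)
cell (2,0): code 0110 → (2.000,0.497)–(3.000,0.905)
cell (2,2): code 1001 → (3.000,2.119)–(2.000,2.616)
cell (3,0): code 0010 → (3.000,0.905)–(3.085,1.000)
cell (3,1): code 0011 → (3.085,1.000)–(3.096,2.000)
cell (3,2): code 0001 → (3.096,2.000)–(3.000,2.119)
total: 8 segments, chained into 1 closed loop(s), length Σ = 6.276285

segments=8 loops=1 length=6.276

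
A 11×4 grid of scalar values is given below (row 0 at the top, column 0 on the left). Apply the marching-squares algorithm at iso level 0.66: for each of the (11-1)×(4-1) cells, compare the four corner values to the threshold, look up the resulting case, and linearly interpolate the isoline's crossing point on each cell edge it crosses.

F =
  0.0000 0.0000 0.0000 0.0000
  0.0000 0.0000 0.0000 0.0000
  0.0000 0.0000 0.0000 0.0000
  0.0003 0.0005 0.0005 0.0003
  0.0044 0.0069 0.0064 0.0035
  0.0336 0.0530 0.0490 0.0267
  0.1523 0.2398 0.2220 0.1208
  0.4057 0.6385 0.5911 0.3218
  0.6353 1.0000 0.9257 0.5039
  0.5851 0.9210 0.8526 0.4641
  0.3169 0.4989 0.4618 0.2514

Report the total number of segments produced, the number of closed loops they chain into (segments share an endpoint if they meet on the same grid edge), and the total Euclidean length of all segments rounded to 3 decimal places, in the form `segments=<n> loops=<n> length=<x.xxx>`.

cell (7,0): code 0100 → (7.059,1.000)–(8.000,0.068)
cell (7,1): code 1100 → (7.206,2.000)–(7.059,1.000)
cell (7,2): code 1000 → (8.000,2.630)–(7.206,2.000)
cell (8,0): code 0110 → (8.000,0.068)–(9.000,0.223)
cell (8,2): code 1001 → (9.000,2.496)–(8.000,2.630)
cell (9,0): code 0010 → (9.000,0.223)–(9.618,1.000)
cell (9,1): code 0011 → (9.618,1.000)–(9.493,2.000)
cell (9,2): code 0001 → (9.493,2.000)–(9.000,2.496)
total: 8 segments, chained into 1 closed loop(s), length Σ = 8.069387

segments=8 loops=1 length=8.069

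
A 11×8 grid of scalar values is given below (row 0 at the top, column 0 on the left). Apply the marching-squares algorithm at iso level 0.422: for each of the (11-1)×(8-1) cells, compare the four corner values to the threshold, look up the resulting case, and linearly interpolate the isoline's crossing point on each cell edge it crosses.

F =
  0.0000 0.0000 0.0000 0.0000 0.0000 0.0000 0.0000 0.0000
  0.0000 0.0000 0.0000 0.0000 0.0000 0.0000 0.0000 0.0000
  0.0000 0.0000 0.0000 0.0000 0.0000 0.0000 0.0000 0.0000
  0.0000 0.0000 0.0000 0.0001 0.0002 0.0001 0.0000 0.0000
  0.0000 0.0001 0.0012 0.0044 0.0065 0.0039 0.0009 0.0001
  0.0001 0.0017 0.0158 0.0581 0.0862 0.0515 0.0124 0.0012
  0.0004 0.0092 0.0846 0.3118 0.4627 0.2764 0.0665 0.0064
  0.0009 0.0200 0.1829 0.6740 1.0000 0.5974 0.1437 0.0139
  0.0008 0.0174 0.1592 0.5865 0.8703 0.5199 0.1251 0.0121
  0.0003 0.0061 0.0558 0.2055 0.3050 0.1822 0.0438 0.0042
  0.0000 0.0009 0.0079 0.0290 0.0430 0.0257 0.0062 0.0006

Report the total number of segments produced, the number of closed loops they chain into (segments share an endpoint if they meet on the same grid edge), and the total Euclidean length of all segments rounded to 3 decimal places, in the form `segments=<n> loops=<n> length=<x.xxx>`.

cell (5,3): code 0100 → (5.892,4.000)–(6.000,3.730)
cell (5,4): code 1000 → (6.000,4.218)–(5.892,4.000)
cell (6,2): code 0100 → (6.304,3.000)–(7.000,2.487)
cell (6,3): code 1110 → (6.000,3.730)–(6.304,3.000)
cell (6,4): code 1101 → (6.454,5.000)–(6.000,4.218)
cell (6,5): code 1000 → (7.000,5.387)–(6.454,5.000)
cell (7,2): code 0110 → (7.000,2.487)–(8.000,2.615)
cell (7,5): code 1001 → (8.000,5.248)–(7.000,5.387)
cell (8,2): code 0010 → (8.000,2.615)–(8.432,3.000)
cell (8,3): code 0011 → (8.432,3.000)–(8.793,4.000)
cell (8,4): code 0011 → (8.793,4.000)–(8.290,5.000)
cell (8,5): code 0001 → (8.290,5.000)–(8.000,5.248)
total: 12 segments, chained into 1 closed loop(s), length Σ = 8.923319

segments=12 loops=1 length=8.923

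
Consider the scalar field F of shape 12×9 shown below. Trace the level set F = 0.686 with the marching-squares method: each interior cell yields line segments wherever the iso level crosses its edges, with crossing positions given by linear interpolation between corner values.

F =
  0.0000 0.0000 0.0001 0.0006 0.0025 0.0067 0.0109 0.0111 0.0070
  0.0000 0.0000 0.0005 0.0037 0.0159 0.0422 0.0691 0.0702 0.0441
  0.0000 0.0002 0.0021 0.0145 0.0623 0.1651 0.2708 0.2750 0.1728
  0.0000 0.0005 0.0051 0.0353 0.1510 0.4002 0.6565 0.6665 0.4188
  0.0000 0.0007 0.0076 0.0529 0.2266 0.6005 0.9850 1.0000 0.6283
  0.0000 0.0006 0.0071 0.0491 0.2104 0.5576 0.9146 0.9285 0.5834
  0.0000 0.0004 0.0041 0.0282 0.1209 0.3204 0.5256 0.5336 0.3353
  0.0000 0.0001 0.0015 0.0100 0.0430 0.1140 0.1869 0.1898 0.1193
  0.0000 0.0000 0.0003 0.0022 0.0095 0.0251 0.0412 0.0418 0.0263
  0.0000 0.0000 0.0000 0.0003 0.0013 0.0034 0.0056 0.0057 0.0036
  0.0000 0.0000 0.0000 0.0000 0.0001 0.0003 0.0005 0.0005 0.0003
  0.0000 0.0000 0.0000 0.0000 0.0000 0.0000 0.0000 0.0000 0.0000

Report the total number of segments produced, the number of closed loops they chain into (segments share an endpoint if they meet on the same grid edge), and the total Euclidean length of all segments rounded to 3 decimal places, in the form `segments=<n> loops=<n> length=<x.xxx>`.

cell (3,5): code 0100 → (3.090,6.000)–(4.000,5.222)
cell (3,6): code 1100 → (3.058,7.000)–(3.090,6.000)
cell (3,7): code 1000 → (4.000,7.845)–(3.058,7.000)
cell (4,5): code 0110 → (4.000,5.222)–(5.000,5.360)
cell (4,7): code 1001 → (5.000,7.703)–(4.000,7.845)
cell (5,5): code 0010 → (5.000,5.360)–(5.588,6.000)
cell (5,6): code 0011 → (5.588,6.000)–(5.614,7.000)
cell (5,7): code 0001 → (5.614,7.000)–(5.000,7.703)
total: 8 segments, chained into 1 closed loop(s), length Σ = 8.284699

segments=8 loops=1 length=8.285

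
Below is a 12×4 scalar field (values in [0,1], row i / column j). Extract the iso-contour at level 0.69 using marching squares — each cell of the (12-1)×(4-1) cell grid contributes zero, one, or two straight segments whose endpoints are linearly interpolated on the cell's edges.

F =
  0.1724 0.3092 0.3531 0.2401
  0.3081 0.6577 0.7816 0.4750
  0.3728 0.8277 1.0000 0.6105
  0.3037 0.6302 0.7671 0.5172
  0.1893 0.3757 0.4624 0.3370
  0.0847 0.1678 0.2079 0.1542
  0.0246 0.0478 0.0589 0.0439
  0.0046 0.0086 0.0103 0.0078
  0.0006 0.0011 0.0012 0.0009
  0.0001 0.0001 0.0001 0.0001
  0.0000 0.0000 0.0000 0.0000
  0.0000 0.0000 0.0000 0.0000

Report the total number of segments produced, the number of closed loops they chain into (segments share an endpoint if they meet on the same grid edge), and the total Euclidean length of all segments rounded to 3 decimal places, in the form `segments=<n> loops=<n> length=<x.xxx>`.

segments=10 loops=1 length=6.861

cell (0,1): code 0100 → (0.786,2.000)–(1.000,1.261)
cell (0,2): code 1000 → (1.000,2.299)–(0.786,2.000)
cell (1,0): code 0100 → (1.190,1.000)–(2.000,0.697)
cell (1,1): code 1110 → (1.000,1.261)–(1.190,1.000)
cell (1,2): code 1001 → (2.000,2.796)–(1.000,2.299)
cell (2,0): code 0010 → (2.000,0.697)–(2.697,1.000)
cell (2,1): code 0111 → (2.697,1.000)–(3.000,1.437)
cell (2,2): code 1001 → (3.000,2.309)–(2.000,2.796)
cell (3,1): code 0010 → (3.000,1.437)–(3.253,2.000)
cell (3,2): code 0001 → (3.253,2.000)–(3.000,2.309)
total: 10 segments, chained into 1 closed loop(s), length Σ = 6.861468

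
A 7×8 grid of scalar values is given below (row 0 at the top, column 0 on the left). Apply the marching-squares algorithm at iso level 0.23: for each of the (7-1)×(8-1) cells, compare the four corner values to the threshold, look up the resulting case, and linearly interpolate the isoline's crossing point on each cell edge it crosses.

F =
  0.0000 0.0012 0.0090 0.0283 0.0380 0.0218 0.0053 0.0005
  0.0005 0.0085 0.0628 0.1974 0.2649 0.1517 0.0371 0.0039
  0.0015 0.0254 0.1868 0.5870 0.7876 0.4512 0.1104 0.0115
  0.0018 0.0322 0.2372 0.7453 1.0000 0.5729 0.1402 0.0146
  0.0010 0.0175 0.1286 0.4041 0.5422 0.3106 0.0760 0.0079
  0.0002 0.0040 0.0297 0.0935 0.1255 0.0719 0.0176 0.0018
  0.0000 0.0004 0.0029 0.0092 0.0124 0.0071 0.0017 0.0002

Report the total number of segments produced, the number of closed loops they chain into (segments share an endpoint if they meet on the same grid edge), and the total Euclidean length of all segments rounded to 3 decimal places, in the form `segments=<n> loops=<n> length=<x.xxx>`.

cell (0,3): code 0100 → (0.846,4.000)–(1.000,3.483)
cell (0,4): code 1000 → (1.000,4.308)–(0.846,4.000)
cell (1,2): code 0100 → (1.084,3.000)–(2.000,2.108)
cell (1,3): code 1110 → (1.000,3.483)–(1.084,3.000)
cell (1,4): code 1101 → (1.261,5.000)–(1.000,4.308)
cell (1,5): code 1000 → (2.000,5.649)–(1.261,5.000)
cell (2,1): code 0100 → (2.857,2.000)–(3.000,1.965)
cell (2,2): code 1110 → (2.000,2.108)–(2.857,2.000)
cell (2,5): code 1001 → (3.000,5.792)–(2.000,5.649)
cell (3,1): code 0010 → (3.000,1.965)–(3.066,2.000)
cell (3,2): code 0111 → (3.066,2.000)–(4.000,2.368)
cell (3,5): code 1001 → (4.000,5.344)–(3.000,5.792)
cell (4,2): code 0010 → (4.000,2.368)–(4.561,3.000)
cell (4,3): code 0011 → (4.561,3.000)–(4.749,4.000)
cell (4,4): code 0011 → (4.749,4.000)–(4.338,5.000)
cell (4,5): code 0001 → (4.338,5.000)–(4.000,5.344)
total: 16 segments, chained into 1 closed loop(s), length Σ = 11.997156

segments=16 loops=1 length=11.997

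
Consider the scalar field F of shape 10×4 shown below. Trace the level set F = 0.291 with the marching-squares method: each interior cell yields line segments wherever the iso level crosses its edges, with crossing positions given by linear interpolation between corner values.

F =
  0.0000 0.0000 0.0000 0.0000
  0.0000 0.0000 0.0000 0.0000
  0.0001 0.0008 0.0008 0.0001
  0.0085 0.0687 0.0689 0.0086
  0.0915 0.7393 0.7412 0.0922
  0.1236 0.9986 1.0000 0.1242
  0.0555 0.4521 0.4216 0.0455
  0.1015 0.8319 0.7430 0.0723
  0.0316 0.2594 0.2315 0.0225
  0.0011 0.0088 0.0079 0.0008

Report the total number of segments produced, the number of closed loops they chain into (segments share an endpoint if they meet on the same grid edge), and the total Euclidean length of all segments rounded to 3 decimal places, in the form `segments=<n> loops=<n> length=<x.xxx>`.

cell (3,0): code 0100 → (3.331,1.000)–(4.000,0.308)
cell (3,1): code 1100 → (3.330,2.000)–(3.331,1.000)
cell (3,2): code 1000 → (4.000,2.694)–(3.330,2.000)
cell (4,0): code 0110 → (4.000,0.308)–(5.000,0.191)
cell (4,2): code 1001 → (5.000,2.810)–(4.000,2.694)
cell (5,0): code 0110 → (5.000,0.191)–(6.000,0.594)
cell (5,2): code 1001 → (6.000,2.347)–(5.000,2.810)
cell (6,0): code 0110 → (6.000,0.594)–(7.000,0.259)
cell (6,2): code 1001 → (7.000,2.674)–(6.000,2.347)
cell (7,0): code 0010 → (7.000,0.259)–(7.945,1.000)
cell (7,1): code 0011 → (7.945,1.000)–(7.884,2.000)
cell (7,2): code 0001 → (7.884,2.000)–(7.000,2.674)
total: 12 segments, chained into 1 closed loop(s), length Σ = 12.539538

segments=12 loops=1 length=12.540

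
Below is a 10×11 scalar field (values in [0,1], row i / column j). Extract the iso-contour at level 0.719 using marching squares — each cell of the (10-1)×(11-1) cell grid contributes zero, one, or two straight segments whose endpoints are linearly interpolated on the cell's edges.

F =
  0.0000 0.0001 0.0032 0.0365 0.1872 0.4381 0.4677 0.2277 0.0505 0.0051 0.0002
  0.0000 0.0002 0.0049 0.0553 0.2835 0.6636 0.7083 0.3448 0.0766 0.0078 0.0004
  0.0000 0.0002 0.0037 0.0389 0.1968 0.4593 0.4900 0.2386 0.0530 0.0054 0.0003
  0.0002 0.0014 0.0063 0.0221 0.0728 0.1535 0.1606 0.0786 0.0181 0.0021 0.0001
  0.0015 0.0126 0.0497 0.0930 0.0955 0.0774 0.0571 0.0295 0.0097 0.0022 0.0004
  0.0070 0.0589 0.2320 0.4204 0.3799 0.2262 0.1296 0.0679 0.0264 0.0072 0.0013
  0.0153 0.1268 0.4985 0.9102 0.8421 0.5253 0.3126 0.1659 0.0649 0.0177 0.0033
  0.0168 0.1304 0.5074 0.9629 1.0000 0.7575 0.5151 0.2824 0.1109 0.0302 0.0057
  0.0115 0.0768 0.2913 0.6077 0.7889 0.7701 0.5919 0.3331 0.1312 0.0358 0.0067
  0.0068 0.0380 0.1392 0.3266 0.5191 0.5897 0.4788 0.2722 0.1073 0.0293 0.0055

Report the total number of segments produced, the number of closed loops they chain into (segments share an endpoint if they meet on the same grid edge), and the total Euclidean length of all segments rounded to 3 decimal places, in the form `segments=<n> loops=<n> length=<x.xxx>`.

cell (5,2): code 0100 → (5.610,3.000)–(6.000,2.536)
cell (5,3): code 1100 → (5.734,4.000)–(5.610,3.000)
cell (5,4): code 1000 → (6.000,4.389)–(5.734,4.000)
cell (6,2): code 0110 → (6.000,2.536)–(7.000,2.465)
cell (6,4): code 1101 → (6.834,5.000)–(6.000,4.389)
cell (6,5): code 1000 → (7.000,5.159)–(6.834,5.000)
cell (7,2): code 0010 → (7.000,2.465)–(7.687,3.000)
cell (7,3): code 0111 → (7.687,3.000)–(8.000,3.614)
cell (7,5): code 1001 → (8.000,5.287)–(7.000,5.159)
cell (8,3): code 0010 → (8.000,3.614)–(8.259,4.000)
cell (8,4): code 0011 → (8.259,4.000)–(8.283,5.000)
cell (8,5): code 0001 → (8.283,5.000)–(8.000,5.287)
total: 12 segments, chained into 1 closed loop(s), length Σ = 8.788329

segments=12 loops=1 length=8.788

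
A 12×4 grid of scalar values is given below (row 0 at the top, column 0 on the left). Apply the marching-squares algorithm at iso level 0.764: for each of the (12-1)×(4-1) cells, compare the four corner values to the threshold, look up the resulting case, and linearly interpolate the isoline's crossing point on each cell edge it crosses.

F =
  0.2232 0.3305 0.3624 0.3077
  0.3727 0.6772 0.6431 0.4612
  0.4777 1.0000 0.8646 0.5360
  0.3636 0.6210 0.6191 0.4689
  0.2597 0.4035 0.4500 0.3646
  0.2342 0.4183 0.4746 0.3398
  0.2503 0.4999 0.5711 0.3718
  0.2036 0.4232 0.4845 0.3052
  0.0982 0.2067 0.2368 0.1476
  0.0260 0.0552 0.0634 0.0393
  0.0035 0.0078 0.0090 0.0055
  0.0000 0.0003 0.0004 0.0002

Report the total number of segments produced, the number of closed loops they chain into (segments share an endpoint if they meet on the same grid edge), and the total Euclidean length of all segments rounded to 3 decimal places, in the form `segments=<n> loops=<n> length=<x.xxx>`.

cell (1,0): code 0100 → (1.269,1.000)–(2.000,0.548)
cell (1,1): code 1100 → (1.546,2.000)–(1.269,1.000)
cell (1,2): code 1000 → (2.000,2.306)–(1.546,2.000)
cell (2,0): code 0010 → (2.000,0.548)–(2.623,1.000)
cell (2,1): code 0011 → (2.623,1.000)–(2.410,2.000)
cell (2,2): code 0001 → (2.410,2.000)–(2.000,2.306)
total: 6 segments, chained into 1 closed loop(s), length Σ = 4.748107

segments=6 loops=1 length=4.748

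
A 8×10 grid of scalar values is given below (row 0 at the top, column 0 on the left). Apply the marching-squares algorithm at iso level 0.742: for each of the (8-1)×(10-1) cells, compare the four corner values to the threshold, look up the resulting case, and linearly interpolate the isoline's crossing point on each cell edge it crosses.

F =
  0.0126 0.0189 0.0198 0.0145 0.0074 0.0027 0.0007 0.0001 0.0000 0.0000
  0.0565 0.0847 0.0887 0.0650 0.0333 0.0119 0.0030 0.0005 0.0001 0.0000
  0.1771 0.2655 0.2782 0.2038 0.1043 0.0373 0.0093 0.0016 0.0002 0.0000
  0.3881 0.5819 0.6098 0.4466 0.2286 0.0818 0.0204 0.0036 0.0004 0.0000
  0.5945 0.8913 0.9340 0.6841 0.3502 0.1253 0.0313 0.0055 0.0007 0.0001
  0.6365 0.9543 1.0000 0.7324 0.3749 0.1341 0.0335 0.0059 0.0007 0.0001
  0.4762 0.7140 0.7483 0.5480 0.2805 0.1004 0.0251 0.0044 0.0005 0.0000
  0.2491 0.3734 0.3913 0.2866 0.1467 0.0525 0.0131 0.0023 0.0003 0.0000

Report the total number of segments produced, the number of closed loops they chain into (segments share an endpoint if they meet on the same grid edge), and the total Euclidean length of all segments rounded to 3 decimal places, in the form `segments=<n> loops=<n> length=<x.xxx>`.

cell (3,0): code 0100 → (3.517,1.000)–(4.000,0.497)
cell (3,1): code 1100 → (3.408,2.000)–(3.517,1.000)
cell (3,2): code 1000 → (4.000,2.768)–(3.408,2.000)
cell (4,0): code 0110 → (4.000,0.497)–(5.000,0.332)
cell (4,2): code 1001 → (5.000,2.964)–(4.000,2.768)
cell (5,0): code 0010 → (5.000,0.332)–(5.883,1.000)
cell (5,1): code 0111 → (5.883,1.000)–(6.000,1.816)
cell (5,2): code 1001 → (6.000,2.031)–(5.000,2.964)
cell (6,1): code 0010 → (6.000,1.816)–(6.018,2.000)
cell (6,2): code 0001 → (6.018,2.000)–(6.000,2.031)
total: 10 segments, chained into 1 closed loop(s), length Σ = 8.225866

segments=10 loops=1 length=8.226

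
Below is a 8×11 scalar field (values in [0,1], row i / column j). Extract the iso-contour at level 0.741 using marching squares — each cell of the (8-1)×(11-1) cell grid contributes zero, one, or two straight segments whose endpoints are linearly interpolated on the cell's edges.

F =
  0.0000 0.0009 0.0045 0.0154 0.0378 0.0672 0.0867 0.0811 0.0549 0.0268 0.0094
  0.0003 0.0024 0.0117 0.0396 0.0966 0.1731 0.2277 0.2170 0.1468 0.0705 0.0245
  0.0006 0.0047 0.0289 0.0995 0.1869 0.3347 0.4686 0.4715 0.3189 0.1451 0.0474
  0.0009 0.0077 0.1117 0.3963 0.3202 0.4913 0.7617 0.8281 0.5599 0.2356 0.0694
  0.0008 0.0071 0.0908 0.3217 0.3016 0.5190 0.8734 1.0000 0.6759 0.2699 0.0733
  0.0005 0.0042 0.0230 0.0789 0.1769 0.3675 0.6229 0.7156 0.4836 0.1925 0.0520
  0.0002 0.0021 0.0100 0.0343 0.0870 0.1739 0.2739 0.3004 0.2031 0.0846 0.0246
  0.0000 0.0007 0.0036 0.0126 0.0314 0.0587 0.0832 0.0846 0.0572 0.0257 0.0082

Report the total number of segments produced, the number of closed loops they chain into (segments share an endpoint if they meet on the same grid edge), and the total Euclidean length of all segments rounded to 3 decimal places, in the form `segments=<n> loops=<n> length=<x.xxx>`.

segments=8 loops=1 length=6.605

cell (2,5): code 0100 → (2.929,6.000)–(3.000,5.923)
cell (2,6): code 1100 → (2.756,7.000)–(2.929,6.000)
cell (2,7): code 1000 → (3.000,7.325)–(2.756,7.000)
cell (3,5): code 0110 → (3.000,5.923)–(4.000,5.626)
cell (3,7): code 1001 → (4.000,7.799)–(3.000,7.325)
cell (4,5): code 0010 → (4.000,5.626)–(4.529,6.000)
cell (4,6): code 0011 → (4.529,6.000)–(4.911,7.000)
cell (4,7): code 0001 → (4.911,7.000)–(4.000,7.799)
total: 8 segments, chained into 1 closed loop(s), length Σ = 6.604844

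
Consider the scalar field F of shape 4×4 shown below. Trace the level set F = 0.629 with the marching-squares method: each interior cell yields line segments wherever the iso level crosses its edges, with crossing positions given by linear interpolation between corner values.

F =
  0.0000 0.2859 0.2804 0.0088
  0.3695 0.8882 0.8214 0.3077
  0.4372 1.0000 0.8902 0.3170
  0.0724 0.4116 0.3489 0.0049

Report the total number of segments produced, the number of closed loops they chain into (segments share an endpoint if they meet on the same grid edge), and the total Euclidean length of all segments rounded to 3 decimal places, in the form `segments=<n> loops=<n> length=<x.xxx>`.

cell (0,0): code 0100 → (0.570,1.000)–(1.000,0.500)
cell (0,1): code 1100 → (0.644,2.000)–(0.570,1.000)
cell (0,2): code 1000 → (1.000,2.375)–(0.644,2.000)
cell (1,0): code 0110 → (1.000,0.500)–(2.000,0.341)
cell (1,2): code 1001 → (2.000,2.456)–(1.000,2.375)
cell (2,0): code 0010 → (2.000,0.341)–(2.631,1.000)
cell (2,1): code 0011 → (2.631,1.000)–(2.483,2.000)
cell (2,2): code 0001 → (2.483,2.000)–(2.000,2.456)
total: 8 segments, chained into 1 closed loop(s), length Σ = 6.781468

segments=8 loops=1 length=6.781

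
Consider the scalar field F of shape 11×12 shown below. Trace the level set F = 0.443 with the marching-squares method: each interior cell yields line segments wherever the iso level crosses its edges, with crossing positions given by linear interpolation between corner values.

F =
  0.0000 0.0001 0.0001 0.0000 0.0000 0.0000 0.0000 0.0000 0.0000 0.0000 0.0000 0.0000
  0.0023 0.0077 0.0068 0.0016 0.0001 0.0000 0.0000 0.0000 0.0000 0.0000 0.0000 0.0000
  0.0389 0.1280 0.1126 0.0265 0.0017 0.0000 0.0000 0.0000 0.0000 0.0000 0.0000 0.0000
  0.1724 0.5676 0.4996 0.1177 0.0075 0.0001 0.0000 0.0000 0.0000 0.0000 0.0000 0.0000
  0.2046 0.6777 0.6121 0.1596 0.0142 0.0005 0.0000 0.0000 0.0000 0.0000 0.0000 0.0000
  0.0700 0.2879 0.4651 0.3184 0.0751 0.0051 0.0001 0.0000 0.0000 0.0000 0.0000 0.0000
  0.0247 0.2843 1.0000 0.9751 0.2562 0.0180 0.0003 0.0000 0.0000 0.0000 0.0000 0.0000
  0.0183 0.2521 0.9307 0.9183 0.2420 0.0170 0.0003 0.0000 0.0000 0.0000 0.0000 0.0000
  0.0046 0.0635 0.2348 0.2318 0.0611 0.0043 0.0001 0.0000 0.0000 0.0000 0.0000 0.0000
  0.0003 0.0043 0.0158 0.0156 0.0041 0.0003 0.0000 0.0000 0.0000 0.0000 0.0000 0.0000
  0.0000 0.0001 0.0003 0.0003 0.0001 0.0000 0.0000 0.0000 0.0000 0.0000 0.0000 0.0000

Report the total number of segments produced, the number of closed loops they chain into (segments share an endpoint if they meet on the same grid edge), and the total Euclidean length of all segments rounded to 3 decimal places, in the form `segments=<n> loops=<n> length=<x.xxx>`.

segments=16 loops=1 length=14.604

cell (2,0): code 0100 → (2.717,1.000)–(3.000,0.685)
cell (2,1): code 1100 → (2.854,2.000)–(2.717,1.000)
cell (2,2): code 1000 → (3.000,2.148)–(2.854,2.000)
cell (3,0): code 0110 → (3.000,0.685)–(4.000,0.504)
cell (3,2): code 1001 → (4.000,2.374)–(3.000,2.148)
cell (4,0): code 0010 → (4.000,0.504)–(4.602,1.000)
cell (4,1): code 0111 → (4.602,1.000)–(5.000,1.875)
cell (4,2): code 1001 → (5.000,2.151)–(4.000,2.374)
cell (5,1): code 0110 → (5.000,1.875)–(6.000,1.222)
cell (5,2): code 1101 → (5.190,3.000)–(5.000,2.151)
cell (5,3): code 1000 → (6.000,3.740)–(5.190,3.000)
cell (6,1): code 0110 → (6.000,1.222)–(7.000,1.281)
cell (6,3): code 1001 → (7.000,3.703)–(6.000,3.740)
cell (7,1): code 0010 → (7.000,1.281)–(7.701,2.000)
cell (7,2): code 0011 → (7.701,2.000)–(7.692,3.000)
cell (7,3): code 0001 → (7.692,3.000)–(7.000,3.703)
total: 16 segments, chained into 1 closed loop(s), length Σ = 14.604284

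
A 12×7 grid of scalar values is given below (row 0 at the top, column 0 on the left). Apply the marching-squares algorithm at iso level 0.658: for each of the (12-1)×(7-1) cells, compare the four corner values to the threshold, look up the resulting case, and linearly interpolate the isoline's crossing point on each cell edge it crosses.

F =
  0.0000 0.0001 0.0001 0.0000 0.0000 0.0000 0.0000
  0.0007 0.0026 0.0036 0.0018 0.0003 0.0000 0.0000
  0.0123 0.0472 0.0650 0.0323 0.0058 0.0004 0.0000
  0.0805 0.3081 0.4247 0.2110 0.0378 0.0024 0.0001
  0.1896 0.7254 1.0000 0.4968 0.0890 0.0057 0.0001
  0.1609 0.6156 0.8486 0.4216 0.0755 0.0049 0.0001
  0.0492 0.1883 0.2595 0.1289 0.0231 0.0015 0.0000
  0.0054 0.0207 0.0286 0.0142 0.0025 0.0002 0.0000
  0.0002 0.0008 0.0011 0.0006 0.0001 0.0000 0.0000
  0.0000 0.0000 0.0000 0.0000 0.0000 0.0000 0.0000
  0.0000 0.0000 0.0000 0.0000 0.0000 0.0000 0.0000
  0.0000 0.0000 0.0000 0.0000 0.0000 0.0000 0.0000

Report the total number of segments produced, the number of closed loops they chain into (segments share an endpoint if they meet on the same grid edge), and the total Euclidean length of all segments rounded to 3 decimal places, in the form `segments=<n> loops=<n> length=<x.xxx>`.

segments=8 loops=1 length=5.709

cell (3,0): code 0100 → (3.838,1.000)–(4.000,0.874)
cell (3,1): code 1100 → (3.406,2.000)–(3.838,1.000)
cell (3,2): code 1000 → (4.000,2.680)–(3.406,2.000)
cell (4,0): code 0010 → (4.000,0.874)–(4.614,1.000)
cell (4,1): code 0111 → (4.614,1.000)–(5.000,1.182)
cell (4,2): code 1001 → (5.000,2.446)–(4.000,2.680)
cell (5,1): code 0010 → (5.000,1.182)–(5.324,2.000)
cell (5,2): code 0001 → (5.324,2.000)–(5.000,2.446)
total: 8 segments, chained into 1 closed loop(s), length Σ = 5.708693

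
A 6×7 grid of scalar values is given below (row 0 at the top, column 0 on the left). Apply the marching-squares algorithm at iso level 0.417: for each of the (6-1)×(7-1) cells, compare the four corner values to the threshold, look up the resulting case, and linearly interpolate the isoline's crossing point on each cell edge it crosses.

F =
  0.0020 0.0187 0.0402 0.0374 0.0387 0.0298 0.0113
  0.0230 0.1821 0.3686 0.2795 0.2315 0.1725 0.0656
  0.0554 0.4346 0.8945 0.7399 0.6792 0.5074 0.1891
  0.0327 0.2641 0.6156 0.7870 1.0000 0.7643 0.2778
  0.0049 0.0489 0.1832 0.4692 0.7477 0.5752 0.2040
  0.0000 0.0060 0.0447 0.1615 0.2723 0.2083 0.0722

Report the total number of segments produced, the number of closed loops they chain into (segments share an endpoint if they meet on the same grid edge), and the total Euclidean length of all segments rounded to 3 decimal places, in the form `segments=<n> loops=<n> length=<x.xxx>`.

segments=16 loops=1 length=12.824

cell (1,0): code 0100 → (1.930,1.000)–(2.000,0.954)
cell (1,1): code 1100 → (1.092,2.000)–(1.930,1.000)
cell (1,2): code 1100 → (1.299,3.000)–(1.092,2.000)
cell (1,3): code 1100 → (1.414,4.000)–(1.299,3.000)
cell (1,4): code 1100 → (1.730,5.000)–(1.414,4.000)
cell (1,5): code 1000 → (2.000,5.284)–(1.730,5.000)
cell (2,0): code 0010 → (2.000,0.954)–(2.103,1.000)
cell (2,1): code 0111 → (2.103,1.000)–(3.000,1.435)
cell (2,5): code 1001 → (3.000,5.714)–(2.000,5.284)
cell (3,1): code 0010 → (3.000,1.435)–(3.459,2.000)
cell (3,2): code 0111 → (3.459,2.000)–(4.000,2.817)
cell (3,5): code 1001 → (4.000,5.426)–(3.000,5.714)
cell (4,2): code 0010 → (4.000,2.817)–(4.170,3.000)
cell (4,3): code 0011 → (4.170,3.000)–(4.696,4.000)
cell (4,4): code 0011 → (4.696,4.000)–(4.431,5.000)
cell (4,5): code 0001 → (4.431,5.000)–(4.000,5.426)
total: 16 segments, chained into 1 closed loop(s), length Σ = 12.823778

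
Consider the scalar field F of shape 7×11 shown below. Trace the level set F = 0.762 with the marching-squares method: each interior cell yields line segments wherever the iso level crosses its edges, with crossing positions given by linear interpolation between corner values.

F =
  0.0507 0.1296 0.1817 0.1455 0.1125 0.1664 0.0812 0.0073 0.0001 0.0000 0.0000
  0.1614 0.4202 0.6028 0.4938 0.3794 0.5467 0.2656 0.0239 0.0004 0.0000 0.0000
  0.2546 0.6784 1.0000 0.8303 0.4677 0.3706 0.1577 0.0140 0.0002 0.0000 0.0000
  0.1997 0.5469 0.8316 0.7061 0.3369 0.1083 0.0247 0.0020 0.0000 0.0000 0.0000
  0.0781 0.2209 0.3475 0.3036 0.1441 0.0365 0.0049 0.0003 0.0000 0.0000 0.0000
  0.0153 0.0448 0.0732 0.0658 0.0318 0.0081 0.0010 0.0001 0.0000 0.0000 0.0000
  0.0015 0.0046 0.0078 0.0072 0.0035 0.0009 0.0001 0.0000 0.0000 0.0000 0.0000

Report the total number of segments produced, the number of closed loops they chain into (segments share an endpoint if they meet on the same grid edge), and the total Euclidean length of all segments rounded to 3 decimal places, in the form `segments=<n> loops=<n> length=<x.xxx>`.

segments=8 loops=1 length=5.492

cell (1,1): code 0100 → (1.401,2.000)–(2.000,1.260)
cell (1,2): code 1100 → (1.797,3.000)–(1.401,2.000)
cell (1,3): code 1000 → (2.000,3.188)–(1.797,3.000)
cell (2,1): code 0110 → (2.000,1.260)–(3.000,1.756)
cell (2,2): code 1011 → (3.000,2.555)–(2.550,3.000)
cell (2,3): code 0001 → (2.550,3.000)–(2.000,3.188)
cell (3,1): code 0010 → (3.000,1.756)–(3.144,2.000)
cell (3,2): code 0001 → (3.144,2.000)–(3.000,2.555)
total: 8 segments, chained into 1 closed loop(s), length Σ = 5.491852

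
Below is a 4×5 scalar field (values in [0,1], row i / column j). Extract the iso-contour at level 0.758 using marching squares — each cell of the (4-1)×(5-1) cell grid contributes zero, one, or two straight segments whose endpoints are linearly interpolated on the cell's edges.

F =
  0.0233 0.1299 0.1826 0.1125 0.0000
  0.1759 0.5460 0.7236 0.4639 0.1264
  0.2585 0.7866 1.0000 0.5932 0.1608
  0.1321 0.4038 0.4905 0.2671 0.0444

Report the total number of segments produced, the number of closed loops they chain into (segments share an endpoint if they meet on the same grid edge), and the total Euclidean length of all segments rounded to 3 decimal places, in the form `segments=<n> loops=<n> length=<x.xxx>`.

cell (1,0): code 0100 → (1.881,1.000)–(2.000,0.946)
cell (1,1): code 1100 → (1.124,2.000)–(1.881,1.000)
cell (1,2): code 1000 → (2.000,2.595)–(1.124,2.000)
cell (2,0): code 0010 → (2.000,0.946)–(2.075,1.000)
cell (2,1): code 0011 → (2.075,1.000)–(2.475,2.000)
cell (2,2): code 0001 → (2.475,2.000)–(2.000,2.595)
total: 6 segments, chained into 1 closed loop(s), length Σ = 4.373811

segments=6 loops=1 length=4.374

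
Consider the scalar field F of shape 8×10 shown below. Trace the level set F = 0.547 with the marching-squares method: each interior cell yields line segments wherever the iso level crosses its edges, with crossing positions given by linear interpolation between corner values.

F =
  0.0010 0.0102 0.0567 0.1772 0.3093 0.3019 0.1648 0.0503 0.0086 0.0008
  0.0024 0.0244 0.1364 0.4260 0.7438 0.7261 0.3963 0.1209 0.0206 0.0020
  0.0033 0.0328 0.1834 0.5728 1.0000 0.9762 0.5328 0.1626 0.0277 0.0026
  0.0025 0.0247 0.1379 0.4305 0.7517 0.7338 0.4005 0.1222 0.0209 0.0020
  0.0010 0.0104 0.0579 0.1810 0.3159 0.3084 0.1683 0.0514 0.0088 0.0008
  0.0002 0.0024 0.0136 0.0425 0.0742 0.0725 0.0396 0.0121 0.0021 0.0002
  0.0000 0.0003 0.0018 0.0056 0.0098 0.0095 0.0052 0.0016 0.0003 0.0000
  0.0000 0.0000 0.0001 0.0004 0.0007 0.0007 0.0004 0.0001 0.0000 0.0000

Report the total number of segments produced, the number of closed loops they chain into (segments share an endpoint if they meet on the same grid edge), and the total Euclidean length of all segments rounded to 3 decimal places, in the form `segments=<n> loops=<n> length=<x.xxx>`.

cell (0,3): code 0100 → (0.547,4.000)–(1.000,3.381)
cell (0,4): code 1100 → (0.578,5.000)–(0.547,4.000)
cell (0,5): code 1000 → (1.000,5.543)–(0.578,5.000)
cell (1,2): code 0100 → (1.824,3.000)–(2.000,2.934)
cell (1,3): code 1110 → (1.000,3.381)–(1.824,3.000)
cell (1,5): code 1001 → (2.000,5.968)–(1.000,5.543)
cell (2,2): code 0010 → (2.000,2.934)–(2.181,3.000)
cell (2,3): code 0111 → (2.181,3.000)–(3.000,3.363)
cell (2,5): code 1001 → (3.000,5.560)–(2.000,5.968)
cell (3,3): code 0010 → (3.000,3.363)–(3.470,4.000)
cell (3,4): code 0011 → (3.470,4.000)–(3.439,5.000)
cell (3,5): code 0001 → (3.439,5.000)–(3.000,5.560)
total: 12 segments, chained into 1 closed loop(s), length Σ = 9.310337

segments=12 loops=1 length=9.310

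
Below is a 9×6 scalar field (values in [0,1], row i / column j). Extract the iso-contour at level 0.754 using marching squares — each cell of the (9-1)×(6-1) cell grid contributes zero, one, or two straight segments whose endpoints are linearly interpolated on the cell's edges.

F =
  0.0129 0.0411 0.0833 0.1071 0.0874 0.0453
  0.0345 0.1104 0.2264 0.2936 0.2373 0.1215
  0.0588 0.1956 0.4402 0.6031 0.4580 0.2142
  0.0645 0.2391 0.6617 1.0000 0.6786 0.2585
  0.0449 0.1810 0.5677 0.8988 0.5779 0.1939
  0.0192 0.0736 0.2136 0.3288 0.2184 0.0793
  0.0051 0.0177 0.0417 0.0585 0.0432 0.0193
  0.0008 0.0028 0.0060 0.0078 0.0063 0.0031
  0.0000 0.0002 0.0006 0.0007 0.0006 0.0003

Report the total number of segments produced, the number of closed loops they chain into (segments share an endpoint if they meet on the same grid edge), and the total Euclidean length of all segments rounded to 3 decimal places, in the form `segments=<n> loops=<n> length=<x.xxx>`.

cell (2,2): code 0100 → (2.380,3.000)–(3.000,2.273)
cell (2,3): code 1000 → (3.000,3.765)–(2.380,3.000)
cell (3,2): code 0110 → (3.000,2.273)–(4.000,2.563)
cell (3,3): code 1001 → (4.000,3.451)–(3.000,3.765)
cell (4,2): code 0010 → (4.000,2.563)–(4.254,3.000)
cell (4,3): code 0001 → (4.254,3.000)–(4.000,3.451)
total: 6 segments, chained into 1 closed loop(s), length Σ = 5.053284

segments=6 loops=1 length=5.053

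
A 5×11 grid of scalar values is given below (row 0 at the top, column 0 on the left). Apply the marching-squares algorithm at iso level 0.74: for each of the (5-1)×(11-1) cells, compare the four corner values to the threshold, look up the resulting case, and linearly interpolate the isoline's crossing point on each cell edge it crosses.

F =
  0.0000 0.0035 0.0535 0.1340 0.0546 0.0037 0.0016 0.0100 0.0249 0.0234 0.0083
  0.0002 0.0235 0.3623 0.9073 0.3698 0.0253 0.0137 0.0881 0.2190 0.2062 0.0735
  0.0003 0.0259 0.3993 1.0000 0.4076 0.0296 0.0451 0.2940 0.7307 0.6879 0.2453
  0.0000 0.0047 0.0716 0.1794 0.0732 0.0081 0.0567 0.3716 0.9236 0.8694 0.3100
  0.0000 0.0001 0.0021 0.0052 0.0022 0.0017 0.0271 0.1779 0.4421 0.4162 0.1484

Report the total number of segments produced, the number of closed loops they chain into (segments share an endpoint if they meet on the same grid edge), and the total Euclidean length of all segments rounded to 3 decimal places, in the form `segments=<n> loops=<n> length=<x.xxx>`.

segments=12 loops=2 length=8.512

cell (0,2): code 0100 → (0.784,3.000)–(1.000,2.693)
cell (0,3): code 1000 → (1.000,3.311)–(0.784,3.000)
cell (1,2): code 0110 → (1.000,2.693)–(2.000,2.567)
cell (1,3): code 1001 → (2.000,3.439)–(1.000,3.311)
cell (2,2): code 0010 → (2.000,2.567)–(2.317,3.000)
cell (2,3): code 0001 → (2.317,3.000)–(2.000,3.439)
cell (2,7): code 0100 → (2.048,8.000)–(3.000,7.667)
cell (2,8): code 1100 → (2.287,9.000)–(2.048,8.000)
cell (2,9): code 1000 → (3.000,9.231)–(2.287,9.000)
cell (3,7): code 0010 → (3.000,7.667)–(3.381,8.000)
cell (3,8): code 0011 → (3.381,8.000)–(3.286,9.000)
cell (3,9): code 0001 → (3.286,9.000)–(3.000,9.231)
total: 12 segments, chained into 2 closed loop(s), length Σ = 8.512249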